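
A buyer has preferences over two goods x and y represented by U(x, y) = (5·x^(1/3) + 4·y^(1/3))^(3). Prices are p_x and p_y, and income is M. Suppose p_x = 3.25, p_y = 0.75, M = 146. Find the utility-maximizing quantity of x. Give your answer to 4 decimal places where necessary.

x* = 18.0449

With the ratio pinned down, the budget gives x* = M/(p_x + p_y·(y/x)) and y* = (y/x)·x*.
Numerically y/x = 6.454582, so x* = 146/(3.25 + 0.75·6.454582) = 18.0449.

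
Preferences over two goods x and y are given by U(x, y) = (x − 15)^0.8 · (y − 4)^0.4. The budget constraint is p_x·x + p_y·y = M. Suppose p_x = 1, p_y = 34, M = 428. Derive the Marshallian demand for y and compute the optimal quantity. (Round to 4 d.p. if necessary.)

After buying the subsistence bundle (15, 4), a share 2/3 of the remaining income goes to x: x* = 15 + 2/3·(M − 15p_x − 4p_y)/p_x.
Discretionary income = 428 − 15·1 − 4·34 = 277; y* = 4 + 1/3·277/34 = 6.7157.

y* = 6.7157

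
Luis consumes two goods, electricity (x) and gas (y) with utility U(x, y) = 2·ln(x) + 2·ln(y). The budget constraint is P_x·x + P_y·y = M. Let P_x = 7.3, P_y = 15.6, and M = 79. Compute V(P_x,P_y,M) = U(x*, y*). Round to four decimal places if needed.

At P_x=7.3, P_y=15.6, M=79: x* = 0.5·79/7.3 = 5.411, y* = 2.5321.
Utility at the optimum: U(5.411, 2.5321) = 5.2349.

V = 5.2349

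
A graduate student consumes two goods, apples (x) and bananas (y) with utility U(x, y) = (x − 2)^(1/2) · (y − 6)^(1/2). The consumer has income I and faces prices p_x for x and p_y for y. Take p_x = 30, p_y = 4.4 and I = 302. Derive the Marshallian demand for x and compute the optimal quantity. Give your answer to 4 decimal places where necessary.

x* = 5.5933

This is Cobb-Douglas in (x−2, y−6): tangency gives 0.5·p_y·(y−6) = 0.5·p_x·(x−2).
After buying the subsistence bundle (2, 6), a share 0.5 of the remaining income goes to x: x* = 2 + 0.5·(I − 2p_x − 6p_y)/p_x.
Discretionary income = 302 − 2·30 − 6·4.4 = 215.6; x* = 2 + 0.5·215.6/30 = 5.5933.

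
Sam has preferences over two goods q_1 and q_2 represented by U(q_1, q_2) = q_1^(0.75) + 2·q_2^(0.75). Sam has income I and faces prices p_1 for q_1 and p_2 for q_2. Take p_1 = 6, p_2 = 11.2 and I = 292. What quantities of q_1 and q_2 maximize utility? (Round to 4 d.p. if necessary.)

MRS = MU_q_1/MU_q_2 = (1/2)·(q_2/q_1)^(0.25). Set equal to p_1/p_2.
Solve for the ratio: q_2/q_1 = [2·p_1/p_2]^(4).
Substitute q_2 = (q_2/q_1)·q_1 into the budget: q_1* = I/(p_1 + p_2·(q_2/q_1)).
Numerically q_2/q_1 = 1.31781, so q_1* = 292/(6 + 11.2·1.31781) = 14.0659 and q_2* = 1.31781·14.0659 = 18.5361.

q_1* = 14.0659, q_2* = 18.5361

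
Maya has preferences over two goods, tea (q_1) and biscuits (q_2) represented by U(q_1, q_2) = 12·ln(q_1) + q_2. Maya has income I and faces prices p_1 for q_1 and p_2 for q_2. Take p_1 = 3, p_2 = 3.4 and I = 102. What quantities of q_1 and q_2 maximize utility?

MU_q_1 = 12/q_1, MU_q_2 = 1. Tangency: 12/q_1 = p_1/p_2.
So q_1*(p_1,p_2) = 12·p_2/p_1, independent of income; and q_2* = (I − 12·p_2)/p_2.
At the given prices: q_1* = 12·3.4/3 = 13.6, and q_2* = 18.

q_1* = 13.6, q_2* = 18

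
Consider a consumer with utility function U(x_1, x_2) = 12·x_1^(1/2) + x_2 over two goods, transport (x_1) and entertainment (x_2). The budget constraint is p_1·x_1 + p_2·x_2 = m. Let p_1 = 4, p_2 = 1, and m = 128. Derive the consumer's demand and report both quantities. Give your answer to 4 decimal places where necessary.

x_1* = 2.25, x_2* = 119

Utility is quasi-linear in x_2; the FOC for x_1 is 6/√x_1 = p_1/p_2.
Thus x_1* = (6·p_2/p_1)² — independent of m — with the rest of income spent on x_2.
Plugging in: x_1* = (6·1/4)² = 2.25, x_2* = 119.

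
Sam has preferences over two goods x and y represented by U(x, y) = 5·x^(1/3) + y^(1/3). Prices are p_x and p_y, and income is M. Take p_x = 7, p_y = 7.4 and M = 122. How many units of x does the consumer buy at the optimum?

x* = 16.0338

MU_x ∝ 5·x^(-2/3), MU_y ∝ y^(-2/3), so MRS = 5·(y/x)^(2/3) = p_x/p_y.
Solve for the ratio: y/x = [(1/5)·p_x/p_y]^(1.5).
Substitute y = (y/x)·x into the budget: x* = M/(p_x + p_y·(y/x)).
Numerically y/x = 0.08229, so x* = 122/(7 + 7.4·0.08229) = 16.0338.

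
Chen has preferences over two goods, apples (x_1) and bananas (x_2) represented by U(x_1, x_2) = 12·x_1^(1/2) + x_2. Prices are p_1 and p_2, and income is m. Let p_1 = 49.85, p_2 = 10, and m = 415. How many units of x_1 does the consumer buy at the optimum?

x_1* = 1.4487

MU_x_1 = 6/√x_1, MU_x_2 = 1. Tangency: 6/√x_1 = p_1/p_2.
Thus x_1* = (6·p_2/p_1)² — independent of m — with the rest of income spent on x_2.
Plugging in: x_1* = (6·10/49.85)² = 1.4487.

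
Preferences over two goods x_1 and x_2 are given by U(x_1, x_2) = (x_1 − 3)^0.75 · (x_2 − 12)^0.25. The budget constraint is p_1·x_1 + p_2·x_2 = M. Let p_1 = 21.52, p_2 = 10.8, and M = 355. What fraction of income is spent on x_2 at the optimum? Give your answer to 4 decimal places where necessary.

Let x_1' = x_1−3, x_2' = x_2−12. MRS = 3·x_2'/x_1' = p_1/p_2.
After buying the subsistence bundle (3, 12), a share 0.75 of the remaining income goes to x_1: x_1* = 3 + 0.75·(M − 3p_1 − 12p_2)/p_1.
Discretionary income = 355 − 3·21.52 − 12·10.8 = 160.84; x_1* = 3 + 0.75·160.84/21.52 = 8.6055; x_2* = 12 + 0.25·160.84/10.8 = 15.7231.
Expenditure on x_2: 10.8·15.7231 = 169.81; share = 0.4783.

share on x_2 = 0.4783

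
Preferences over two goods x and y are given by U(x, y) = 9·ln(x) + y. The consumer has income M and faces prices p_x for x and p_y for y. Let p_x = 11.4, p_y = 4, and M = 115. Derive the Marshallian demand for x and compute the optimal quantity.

Set MRS = p_x/p_y: (9/x)/1 = p_x/p_y.
So x*(p_x,p_y) = 9·p_y/p_x, independent of income; and y* = (M − 9·p_y)/p_y.
At the given prices: x* = 9·4/11.4 = 3.1579.

x* = 3.1579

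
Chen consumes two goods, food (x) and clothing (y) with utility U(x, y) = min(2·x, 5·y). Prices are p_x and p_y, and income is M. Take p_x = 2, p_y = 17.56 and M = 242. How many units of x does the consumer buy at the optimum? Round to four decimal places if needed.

x* = 26.8174

With perfect complements, no substitution: consume in ratio x:y = 5:2.
Budget: p_x·x + p_y·(2/5)·x = M, so (5·p_x + 2·p_y)·x = 5·M.
Demand: x*(p_x,p_y,M) = 5·M/(5·p_x + 2·p_y), y* = 2·M/(5·p_x + 2·p_y).
Here 5·2 + 2·17.56 = 45.12, giving x* = 26.8174.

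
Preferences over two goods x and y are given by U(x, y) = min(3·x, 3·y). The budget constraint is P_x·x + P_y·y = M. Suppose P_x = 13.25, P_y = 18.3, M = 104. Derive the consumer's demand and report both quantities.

With perfect complements, no substitution: consume in ratio x:y = 3:3.
Budget: P_x·x + P_y·x = M, so (3·P_x + 3·P_y)·x = 3·M.
Demand: x*(P_x,P_y,M) = 3·M/(3·P_x + 3·P_y), y* = 3·M/(3·P_x + 3·P_y).
Here 3·13.25 + 3·18.3 = 94.65, giving x* = 3.2964 and y* = 3.2964.

x* = 3.2964, y* = 3.2964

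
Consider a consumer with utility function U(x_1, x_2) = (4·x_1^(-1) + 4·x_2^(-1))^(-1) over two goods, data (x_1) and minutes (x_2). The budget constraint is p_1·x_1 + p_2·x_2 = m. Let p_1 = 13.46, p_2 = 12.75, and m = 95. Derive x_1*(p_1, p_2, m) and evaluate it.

From the CES first-order condition, (x_2/x_1)^(2) = p_1/p_2.
Hence x_2/x_1 = (p_1/p_2)^(1/(2)), i.e. raised to the 0.5 power.
With the ratio pinned down, the budget gives x_1* = m/(p_1 + p_2·(x_2/x_1)) and x_2* = (x_2/x_1)·x_1*.
Numerically x_2/x_1 = 1.027466, so x_1* = 95/(13.46 + 12.75·1.027466) = 3.5768.

x_1* = 3.5768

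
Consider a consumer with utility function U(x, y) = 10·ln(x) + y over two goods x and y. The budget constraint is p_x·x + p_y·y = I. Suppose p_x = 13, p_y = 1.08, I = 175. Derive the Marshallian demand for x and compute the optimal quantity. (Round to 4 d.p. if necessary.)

Set MRS = p_x/p_y: (10/x)/1 = p_x/p_y.
So x*(p_x,p_y) = 10·p_y/p_x, independent of income; and y* = (I − 10·p_y)/p_y.
At the given prices: x* = 10·1.08/13 = 0.8308.

x* = 0.8308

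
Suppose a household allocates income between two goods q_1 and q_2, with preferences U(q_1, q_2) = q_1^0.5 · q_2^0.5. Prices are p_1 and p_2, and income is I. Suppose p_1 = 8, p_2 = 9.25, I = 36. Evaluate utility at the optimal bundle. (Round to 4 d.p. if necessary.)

Demand: q_1*(p_1,p_2,I) = 0.5·I/p_1 and q_2* = 0.5·I/p_2.
At p_1=8, p_2=9.25, I=36: q_1* = 0.5·36/8 = 2.25, q_2* = 1.9459.
Utility at the optimum: U(2.25, 1.9459) = 2.0925.

V = 2.0925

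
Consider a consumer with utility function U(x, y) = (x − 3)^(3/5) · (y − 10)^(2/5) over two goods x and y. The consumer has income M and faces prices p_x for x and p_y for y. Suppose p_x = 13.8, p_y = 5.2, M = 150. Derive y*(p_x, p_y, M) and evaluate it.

Let x' = x−3, y' = y−10. MRS = (3/2)·y'/x' = p_x/p_y.
Substituting into the budget: x* = 3 + 0.6·(M − 3·p_x − 10·p_y)/p_x, and y* = 10 + 0.4·(…)/p_y.
Discretionary income = 150 − 3·13.8 − 10·5.2 = 56.6; y* = 10 + 0.4·56.6/5.2 = 14.3538.

y* = 14.3538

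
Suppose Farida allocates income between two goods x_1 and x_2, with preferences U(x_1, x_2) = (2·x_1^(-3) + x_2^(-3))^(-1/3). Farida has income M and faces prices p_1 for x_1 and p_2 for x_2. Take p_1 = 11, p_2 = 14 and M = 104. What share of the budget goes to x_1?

From the CES first-order condition, 2·(x_2/x_1)^(4) = p_1/p_2.
Solve for the ratio: x_2/x_1 = [(1/2)·p_1/p_2]^(0.25).
Substitute x_2 = (x_2/x_1)·x_1 into the budget: x_1* = M/(p_1 + p_2·(x_2/x_1)).
Numerically x_2/x_1 = 0.791696, so x_1* = 104/(11 + 14·0.791696) = 4.7093 and x_2* = 0.791696·4.7093 = 3.7284.
Expenditure on x_1: 11·4.7093 = 51.8028; share = 0.4981.

share on x_1 = 0.4981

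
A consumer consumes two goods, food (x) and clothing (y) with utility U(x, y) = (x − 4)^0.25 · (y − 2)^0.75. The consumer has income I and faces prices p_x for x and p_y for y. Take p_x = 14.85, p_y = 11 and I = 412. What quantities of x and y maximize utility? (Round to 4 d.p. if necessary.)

This is Cobb-Douglas in (x−4, y−2): tangency gives 0.25·p_y·(y−2) = 0.75·p_x·(x−4).
Substituting into the budget: x* = 4 + 0.25·(I − 4·p_x − 2·p_y)/p_x, and y* = 2 + 0.75·(…)/p_y.
Discretionary income = 412 − 4·14.85 − 2·11 = 330.6; x* = 4 + 0.25·330.6/14.85 = 9.5657; y* = 2 + 0.75·330.6/11 = 24.5409.

x* = 9.5657, y* = 24.5409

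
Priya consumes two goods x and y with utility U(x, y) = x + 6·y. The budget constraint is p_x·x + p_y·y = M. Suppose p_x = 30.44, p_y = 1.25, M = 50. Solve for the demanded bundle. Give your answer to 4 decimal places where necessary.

Perfect substitutes: compare marginal utility per dollar. 1/p_x vs 6/p_y → 0.0329 vs 4.8.
y gives more utility per dollar, so spend all income on y: y* = M/p_y, x* = 0.
Numerically: x* = 0, y* = 40.

x* = 0, y* = 40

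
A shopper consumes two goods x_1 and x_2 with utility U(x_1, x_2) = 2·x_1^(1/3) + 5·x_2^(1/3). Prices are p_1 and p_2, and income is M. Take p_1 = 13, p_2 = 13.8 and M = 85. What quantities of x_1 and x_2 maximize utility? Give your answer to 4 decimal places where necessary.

Substitute x_2 = (x_2/x_1)·x_1 into the budget: x_1* = M/(p_1 + p_2·(x_2/x_1)).
Numerically x_2/x_1 = 3.614152, so x_1* = 85/(13 + 13.8·3.614152) = 1.3519 and x_2* = 3.614152·1.3519 = 4.8859.

x_1* = 1.3519, x_2* = 4.8859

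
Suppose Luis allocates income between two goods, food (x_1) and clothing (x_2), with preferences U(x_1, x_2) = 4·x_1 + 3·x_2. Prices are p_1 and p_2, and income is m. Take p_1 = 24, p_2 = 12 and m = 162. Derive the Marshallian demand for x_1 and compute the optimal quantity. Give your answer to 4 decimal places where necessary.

x_1* = 0

Linear utility — the consumer picks whichever good has higher MU/price: 4/24 = 0.1667 vs 3/12 = 0.25.
x_2 gives more utility per dollar, so spend all income on x_2: x_2* = m/p_2, x_1* = 0.
Numerically: x_1* = 0, x_2* = 13.5.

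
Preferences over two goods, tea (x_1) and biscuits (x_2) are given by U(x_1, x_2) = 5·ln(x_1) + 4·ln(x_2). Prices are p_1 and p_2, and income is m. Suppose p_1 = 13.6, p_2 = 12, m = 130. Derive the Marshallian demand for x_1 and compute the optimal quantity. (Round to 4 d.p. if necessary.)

Tangency: MRS = (5/4)·x_2/x_1 = p_1/p_2.
Rearranging, p_2·x_2 = (4/5)·p_1·x_1. Substituting into the budget gives p_1·x_1·(1 + (4/5)) = m.
Demand: x_1*(p_1,p_2,m) = 5/9·m/p_1 and x_2* = 4/9·m/p_2.
At p_1=13.6, p_2=12, m=130: x_1* = 5/9·130/13.6 = 5.3105.

x_1* = 5.3105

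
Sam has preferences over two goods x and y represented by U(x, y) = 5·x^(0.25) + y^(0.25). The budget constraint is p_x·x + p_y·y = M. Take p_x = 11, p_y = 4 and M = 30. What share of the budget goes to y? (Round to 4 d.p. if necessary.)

MRS = MU_x/MU_y = 5·(y/x)^(0.75). Set equal to p_x/p_y.
Hence y/x = ((1/5)·p_x/p_y)^(1/(0.75)), i.e. raised to the 4/3 power.
With the ratio pinned down, the budget gives x* = M/(p_x + p_y·(y/x)) and y* = (y/x)·x*.
Numerically y/x = 0.450627, so x* = 30/(11 + 4·0.450627) = 2.3433 and y* = 0.450627·2.3433 = 1.0559.
Expenditure on y: 4·1.0559 = 4.2238; share = 0.1408.

share on y = 0.1408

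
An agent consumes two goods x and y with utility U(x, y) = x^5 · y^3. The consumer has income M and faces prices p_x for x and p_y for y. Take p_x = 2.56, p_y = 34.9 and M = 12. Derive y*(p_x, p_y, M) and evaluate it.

Tangency: MRS = (5/3)·y/x = p_x/p_y.
So 5·p_y·y = 3·p_x·x; combined with the budget, a share 0.625 of income goes to x.
Demand: x*(p_x,p_y,M) = 0.625·M/p_x and y* = 0.375·M/p_y.
At p_x=2.56, p_y=34.9, M=12: y* = 0.375·12/34.9 = 0.1289.

y* = 0.1289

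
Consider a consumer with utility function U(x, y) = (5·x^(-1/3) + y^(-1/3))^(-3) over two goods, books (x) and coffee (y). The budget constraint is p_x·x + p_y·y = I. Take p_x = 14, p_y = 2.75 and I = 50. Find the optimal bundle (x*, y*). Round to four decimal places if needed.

From the CES first-order condition, 5·(y/x)^(4/3) = p_x/p_y.
Solve for the ratio: y/x = [(1/5)·p_x/p_y]^(0.75).
With the ratio pinned down, the budget gives x* = I/(p_x + p_y·(y/x)) and y* = (y/x)·x*.
Numerically y/x = 1.013606, so x* = 50/(14 + 2.75·1.013606) = 2.9784 and y* = 1.013606·2.9784 = 3.0189.

x* = 2.9784, y* = 3.0189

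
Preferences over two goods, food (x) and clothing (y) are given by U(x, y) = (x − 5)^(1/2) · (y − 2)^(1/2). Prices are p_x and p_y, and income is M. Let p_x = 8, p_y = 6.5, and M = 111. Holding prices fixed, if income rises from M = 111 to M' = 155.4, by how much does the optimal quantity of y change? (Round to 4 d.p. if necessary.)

Let x' = x−5, y' = y−2. MRS = y'/x' = p_x/p_y.
After buying the subsistence bundle (5, 2), a share 0.5 of the remaining income goes to x: x* = 5 + 0.5·(M − 5p_x − 2p_y)/p_x.
Discretionary income = 111 − 5·8 − 2·6.5 = 58; y* = 2 + 0.5·58/6.5 = 6.4615.
At M' = 155.4: y* = 9.8769. Change: 9.8769 − 6.4615 = 3.4154.

Δy* = 3.4154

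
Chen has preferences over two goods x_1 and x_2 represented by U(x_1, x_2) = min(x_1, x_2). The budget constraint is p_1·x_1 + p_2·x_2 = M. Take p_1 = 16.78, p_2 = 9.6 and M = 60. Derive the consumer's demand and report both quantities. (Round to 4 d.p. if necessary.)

Leontief preferences: the optimum is at the kink where x_1/1 = x_2/1, i.e. x_2 = x_1.
Budget: p_1·x_1 + p_2·x_1 = M, so (p_1 + p_2)·x_1 = M.
Demand: x_1*(p_1,p_2,M) = M/(p_1 + p_2), x_2* = M/(p_1 + p_2).
Here 16.78 + 9.6 = 26.38, giving x_1* = 2.2745 and x_2* = 2.2745.

x_1* = 2.2745, x_2* = 2.2745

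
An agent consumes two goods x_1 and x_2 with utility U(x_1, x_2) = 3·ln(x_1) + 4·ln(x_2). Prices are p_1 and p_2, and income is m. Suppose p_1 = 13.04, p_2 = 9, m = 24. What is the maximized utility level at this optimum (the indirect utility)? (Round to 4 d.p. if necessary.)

The MRS is (3/4)·x_2/x_1. Set MRS = p_1/p_2.
Rearranging, p_2·x_2 = (4/3)·p_1·x_1. Substituting into the budget gives p_1·x_1·(1 + (4/3)) = m.
Demand: x_1*(p_1,p_2,m) = 3/7·m/p_1 and x_2* = 4/7·m/p_2.
At p_1=13.04, p_2=9, m=24: x_1* = 3/7·24/13.04 = 0.7888, x_2* = 1.5238.
Utility at the optimum: U(0.7888, 1.5238) = 0.9731.

V = 0.9731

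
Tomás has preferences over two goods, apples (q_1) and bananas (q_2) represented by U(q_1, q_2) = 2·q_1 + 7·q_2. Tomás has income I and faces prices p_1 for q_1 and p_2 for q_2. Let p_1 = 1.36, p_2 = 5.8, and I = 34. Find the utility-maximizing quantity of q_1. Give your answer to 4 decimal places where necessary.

q_1* = 25

q_1 gives more utility per dollar, so spend all income on q_1: q_1* = I/p_1, q_2* = 0.
Numerically: q_1* = 25, q_2* = 0.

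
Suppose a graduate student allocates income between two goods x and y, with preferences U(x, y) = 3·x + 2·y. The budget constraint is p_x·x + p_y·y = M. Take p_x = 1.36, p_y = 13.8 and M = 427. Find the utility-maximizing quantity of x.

Linear utility — the consumer picks whichever good has higher MU/price: 3/1.36 = 2.2059 vs 2/13.8 = 0.1449.
x gives more utility per dollar, so spend all income on x: x* = M/p_x, y* = 0.
Numerically: x* = 313.9706, y* = 0.

x* = 313.9706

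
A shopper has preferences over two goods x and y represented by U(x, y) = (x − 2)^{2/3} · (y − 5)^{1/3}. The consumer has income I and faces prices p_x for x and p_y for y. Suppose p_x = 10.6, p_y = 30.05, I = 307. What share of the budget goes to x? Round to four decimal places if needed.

share on x = 0.3634

Discretionary income = 307 − 2·10.6 − 5·30.05 = 135.55; x* = 2 + 2/3·135.55/10.6 = 10.5252; y* = 5 + 1/3·135.55/30.05 = 6.5036.
Expenditure on x: 10.6·10.5252 = 111.5667; share = 0.3634.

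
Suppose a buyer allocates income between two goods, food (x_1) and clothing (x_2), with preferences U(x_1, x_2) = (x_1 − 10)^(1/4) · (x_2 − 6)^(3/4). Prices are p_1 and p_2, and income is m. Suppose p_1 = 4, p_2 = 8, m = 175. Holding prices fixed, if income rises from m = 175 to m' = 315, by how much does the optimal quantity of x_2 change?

Δx_2* = 13.125

Substituting into the budget: x_1* = 10 + 0.25·(m − 10·p_1 − 6·p_2)/p_1, and x_2* = 6 + 0.75·(…)/p_2.
Discretionary income = 175 − 10·4 − 6·8 = 87; x_2* = 6 + 0.75·87/8 = 14.1562.
At m' = 315: x_2* = 27.2812. Change: 27.2812 − 14.1562 = 13.125.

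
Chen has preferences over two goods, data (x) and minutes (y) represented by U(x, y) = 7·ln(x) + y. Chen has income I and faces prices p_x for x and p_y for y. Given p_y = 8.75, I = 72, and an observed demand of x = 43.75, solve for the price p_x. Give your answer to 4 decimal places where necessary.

p_x = 1.4

Set MRS = p_x/p_y: (7/x)/1 = p_x/p_y.
So x*(p_x,p_y) = 7·p_y/p_x, independent of income; and y* = (I − 7·p_y)/p_y.
Set x* = 43.75 in the demand function and solve for p_x: p_x = 1.4.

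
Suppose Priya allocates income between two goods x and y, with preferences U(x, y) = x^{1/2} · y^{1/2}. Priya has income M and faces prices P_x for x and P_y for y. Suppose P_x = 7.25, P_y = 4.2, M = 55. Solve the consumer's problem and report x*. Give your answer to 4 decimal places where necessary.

x* = 3.7931

The MRS is y/x. Set MRS = P_x/P_y.
So 0.5·P_y·y = 0.5·P_x·x; combined with the budget, a share 0.5 of income goes to x.
Demand: x*(P_x,P_y,M) = 0.5·M/P_x and y* = 0.5·M/P_y.
At P_x=7.25, P_y=4.2, M=55: x* = 0.5·55/7.25 = 3.7931.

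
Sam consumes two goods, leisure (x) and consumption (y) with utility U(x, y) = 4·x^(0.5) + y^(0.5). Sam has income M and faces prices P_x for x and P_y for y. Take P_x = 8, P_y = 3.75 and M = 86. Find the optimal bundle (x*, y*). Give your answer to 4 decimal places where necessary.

MRS = MU_x/MU_y = 4·(y/x)^(0.5). Set equal to P_x/P_y.
Hence y/x = ((1/4)·P_x/P_y)^(1/(0.5)), i.e. raised to the 2 power.
Substitute y = (y/x)·x into the budget: x* = M/(P_x + P_y·(y/x)).
Numerically y/x = 0.284444, so x* = 86/(8 + 3.75·0.284444) = 9.4853 and y* = 0.284444·9.4853 = 2.698.

x* = 9.4853, y* = 2.698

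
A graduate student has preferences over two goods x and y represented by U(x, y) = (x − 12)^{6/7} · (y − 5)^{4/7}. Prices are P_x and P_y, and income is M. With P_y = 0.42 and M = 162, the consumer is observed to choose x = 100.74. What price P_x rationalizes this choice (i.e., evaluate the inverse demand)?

P_x = 1

MRS = (3/2)·(y−5)/(x−12). Tangency with P_x/P_y gives y−5 = (2/3)·(P_x/P_y)·(x−12).
Substituting into the budget: x* = 12 + 0.6·(M − 12·P_x − 5·P_y)/P_x, and y* = 5 + 0.4·(…)/P_y.
Set x* = 100.74 in the demand function and solve for P_x: P_x = 1.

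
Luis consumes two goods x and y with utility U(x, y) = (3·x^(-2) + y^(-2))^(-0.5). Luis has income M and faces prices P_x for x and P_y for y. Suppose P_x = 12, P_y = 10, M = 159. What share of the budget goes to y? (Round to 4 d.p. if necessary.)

MRS = MU_x/MU_y = 3·(y/x)^(3). Set equal to P_x/P_y.
Solve for the ratio: y/x = [(1/3)·P_x/P_y]^(1/3).
Substitute y = (y/x)·x into the budget: x* = M/(P_x + P_y·(y/x)).
Numerically y/x = 0.736806, so x* = 159/(12 + 10·0.736806) = 8.2094 and y* = 0.736806·8.2094 = 6.0487.
Expenditure on y: 10·6.0487 = 60.4873; share = 0.3804.

share on y = 0.3804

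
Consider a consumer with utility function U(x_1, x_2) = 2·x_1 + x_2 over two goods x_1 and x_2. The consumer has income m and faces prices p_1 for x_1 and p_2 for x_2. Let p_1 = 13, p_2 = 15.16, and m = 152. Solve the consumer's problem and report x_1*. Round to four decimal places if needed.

x_1 gives more utility per dollar, so spend all income on x_1: x_1* = m/p_1, x_2* = 0.
Numerically: x_1* = 11.6923, x_2* = 0.

x_1* = 11.6923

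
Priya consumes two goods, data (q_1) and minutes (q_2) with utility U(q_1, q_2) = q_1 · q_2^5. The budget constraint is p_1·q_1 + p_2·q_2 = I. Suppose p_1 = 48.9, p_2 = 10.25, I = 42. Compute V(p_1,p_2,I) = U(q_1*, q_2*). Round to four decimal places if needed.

V = 66.4523

The MRS is (1/5)·q_2/q_1. Set MRS = p_1/p_2.
So p_2·q_2 = 5·p_1·q_1; combined with the budget, a share 1/6 of income goes to q_1.
Demand: q_1*(p_1,p_2,I) = 1/6·I/p_1 and q_2* = 5/6·I/p_2.
At p_1=48.9, p_2=10.25, I=42: q_1* = 1/6·42/48.9 = 0.1431, q_2* = 3.4146.
Utility at the optimum: U(0.1431, 3.4146) = 66.4523.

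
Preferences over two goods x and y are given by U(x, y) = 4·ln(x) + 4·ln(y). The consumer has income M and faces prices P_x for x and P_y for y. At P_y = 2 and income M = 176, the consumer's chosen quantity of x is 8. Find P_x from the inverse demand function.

P_x = 11

The MRS is y/x. Set MRS = P_x/P_y.
Rearranging, P_y·y = P_x·x. Substituting into the budget gives P_x·x·(1 + 1) = M.
Demand: x*(P_x,P_y,M) = 0.5·M/P_x and y* = 0.5·M/P_y.
Set x* = 8 in the demand function and solve for P_x: P_x = 11.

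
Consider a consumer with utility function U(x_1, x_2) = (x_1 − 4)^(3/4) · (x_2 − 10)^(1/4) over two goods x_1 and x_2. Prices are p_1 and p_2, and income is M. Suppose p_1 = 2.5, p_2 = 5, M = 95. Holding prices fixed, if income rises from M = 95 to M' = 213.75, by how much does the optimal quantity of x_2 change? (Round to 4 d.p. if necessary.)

Δx_2* = 5.9375

This is Cobb-Douglas in (x_1−4, x_2−10): tangency gives 0.75·p_2·(x_2−10) = 0.25·p_1·(x_1−4).
Substituting into the budget: x_1* = 4 + 0.75·(M − 4·p_1 − 10·p_2)/p_1, and x_2* = 10 + 0.25·(…)/p_2.
Discretionary income = 95 − 4·2.5 − 10·5 = 35; x_2* = 10 + 0.25·35/5 = 11.75.
At M' = 213.75: x_2* = 17.6875. Change: 17.6875 − 11.75 = 5.9375.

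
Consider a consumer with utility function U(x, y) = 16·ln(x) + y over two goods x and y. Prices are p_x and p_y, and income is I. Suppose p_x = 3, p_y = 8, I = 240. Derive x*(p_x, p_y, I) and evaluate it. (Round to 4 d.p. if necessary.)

x* = 42.6667

At the given prices: x* = 16·8/3 = 42.6667.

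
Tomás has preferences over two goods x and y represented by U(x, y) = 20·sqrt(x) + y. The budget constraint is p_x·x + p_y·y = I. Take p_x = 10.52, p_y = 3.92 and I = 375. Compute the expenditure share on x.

share on x = 0.3895

MU_x = 10/√x, MU_y = 1. Tangency: 10/√x = p_x/p_y.
Solve: √x = 10·p_y/p_x, so x*(p_x,p_y) = (10·p_y/p_x)², and y* = (I − p_x·x*)/p_y.
Plugging in: x* = (10·3.92/10.52)² = 13.8848, y* = 58.4009.
Expenditure on x: 10.52·13.8848 = 146.0684; share = 0.3895.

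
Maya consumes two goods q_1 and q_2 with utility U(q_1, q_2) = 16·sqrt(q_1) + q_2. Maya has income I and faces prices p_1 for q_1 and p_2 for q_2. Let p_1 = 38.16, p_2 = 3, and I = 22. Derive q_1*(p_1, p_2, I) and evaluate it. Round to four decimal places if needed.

Utility is quasi-linear in q_2; the FOC for q_1 is 8/√q_1 = p_1/p_2.
Solve: √q_1 = 8·p_2/p_1, so q_1*(p_1,p_2) = (8·p_2/p_1)², and q_2* = (I − p_1·q_1*)/p_2.
Plugging in: q_1* = (8·3/38.16)² = 0.3956.

q_1* = 0.3956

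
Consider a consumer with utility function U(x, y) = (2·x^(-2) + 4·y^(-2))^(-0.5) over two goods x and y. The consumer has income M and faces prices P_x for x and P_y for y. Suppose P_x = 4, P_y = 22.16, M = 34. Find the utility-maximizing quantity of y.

From the CES first-order condition, (1/2)·(y/x)^(3) = P_x/P_y.
Solve for the ratio: y/x = [2·P_x/P_y]^(1/3).
With the ratio pinned down, the budget gives x* = M/(P_x + P_y·(y/x)) and y* = (y/x)·x*.
Numerically y/x = 0.712044, so x* = 34/(4 + 22.16·0.712044) = 1.719 and y* = 0.712044·1.719 = 1.224.

y* = 1.224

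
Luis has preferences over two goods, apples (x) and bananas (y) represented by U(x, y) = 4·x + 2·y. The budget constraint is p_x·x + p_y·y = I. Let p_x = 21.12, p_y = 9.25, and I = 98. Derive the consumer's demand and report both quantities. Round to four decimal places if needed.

x* = 0, y* = 10.5946

Perfect substitutes: compare marginal utility per dollar. 4/p_x vs 2/p_y → 0.1894 vs 0.2162.
y gives more utility per dollar, so spend all income on y: y* = I/p_y, x* = 0.
Numerically: x* = 0, y* = 10.5946.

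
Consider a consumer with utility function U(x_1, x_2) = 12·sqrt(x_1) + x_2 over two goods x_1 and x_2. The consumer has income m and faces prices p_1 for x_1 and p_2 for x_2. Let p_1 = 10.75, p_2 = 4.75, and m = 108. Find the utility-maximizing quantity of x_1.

Set MRS = p_1/p_2: 6·x_1^(−1/2) = p_1/p_2.
Thus x_1* = (6·p_2/p_1)² — independent of m — with the rest of income spent on x_2.
Plugging in: x_1* = (6·4.75/10.75)² = 7.0287.

x_1* = 7.0287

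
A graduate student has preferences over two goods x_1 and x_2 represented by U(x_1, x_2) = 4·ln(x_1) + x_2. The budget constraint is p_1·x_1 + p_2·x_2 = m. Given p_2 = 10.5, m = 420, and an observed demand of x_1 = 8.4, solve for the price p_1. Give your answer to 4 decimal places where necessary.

p_1 = 5

MU_x_1 = 4/x_1, MU_x_2 = 1. Tangency: 4/x_1 = p_1/p_2.
So x_1*(p_1,p_2) = 4·p_2/p_1, independent of income; and x_2* = (m − 4·p_2)/p_2.
Set x_1* = 8.4 in the demand function and solve for p_1: p_1 = 5.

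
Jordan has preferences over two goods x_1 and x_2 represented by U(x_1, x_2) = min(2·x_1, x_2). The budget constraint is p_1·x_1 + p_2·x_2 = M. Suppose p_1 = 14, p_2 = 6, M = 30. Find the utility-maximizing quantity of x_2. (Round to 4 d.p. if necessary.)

With perfect complements, no substitution: consume in ratio x_1:x_2 = 1:2.
Budget: p_1·x_1 + p_2·2·x_1 = M, so (p_1 + 2·p_2)·x_1 = M.
Demand: x_1*(p_1,p_2,M) = M/(p_1 + 2·p_2), x_2* = 2·M/(p_1 + 2·p_2).
Here 14 + 2·6 = 26, giving x_2* = 2.3077.

x_2* = 2.3077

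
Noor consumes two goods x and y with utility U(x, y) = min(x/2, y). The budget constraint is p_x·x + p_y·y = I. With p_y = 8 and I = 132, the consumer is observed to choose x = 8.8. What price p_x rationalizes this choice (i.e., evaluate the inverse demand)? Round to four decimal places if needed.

With perfect complements, no substitution: consume in ratio x:y = 2:1.
Budget: p_x·x + p_y·(1/2)·x = I, so (2·p_x + p_y)·x = 2·I.
Demand: x*(p_x,p_y,I) = 2·I/(2·p_x + p_y), y* = I/(2·p_x + p_y).
Set x* = 8.8 in the demand function and solve for p_x: p_x = 11.

p_x = 11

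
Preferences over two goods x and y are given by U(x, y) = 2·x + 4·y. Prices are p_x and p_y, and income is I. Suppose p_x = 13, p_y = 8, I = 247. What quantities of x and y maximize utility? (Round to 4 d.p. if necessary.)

x* = 0, y* = 30.875

Linear utility — the consumer picks whichever good has higher MU/price: 2/13 = 0.1538 vs 4/8 = 0.5.
y gives more utility per dollar, so spend all income on y: y* = I/p_y, x* = 0.
Numerically: x* = 0, y* = 30.875.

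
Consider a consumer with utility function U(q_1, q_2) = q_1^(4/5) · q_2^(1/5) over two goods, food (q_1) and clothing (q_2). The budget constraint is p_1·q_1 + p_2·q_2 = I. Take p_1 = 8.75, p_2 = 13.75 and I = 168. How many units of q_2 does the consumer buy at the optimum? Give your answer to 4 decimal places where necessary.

q_2* = 2.4436

MU_q_1/MU_q_2 = (0.8·q_2)/(0.2·q_1); tangency sets this equal to p_1/p_2.
Rearranging, p_2·q_2 = (1/4)·p_1·q_1. Substituting into the budget gives p_1·q_1·(1 + (1/4)) = I.
Demand: q_1*(p_1,p_2,I) = 0.8·I/p_1 and q_2* = 0.2·I/p_2.
At p_1=8.75, p_2=13.75, I=168: q_2* = 0.2·168/13.75 = 2.4436.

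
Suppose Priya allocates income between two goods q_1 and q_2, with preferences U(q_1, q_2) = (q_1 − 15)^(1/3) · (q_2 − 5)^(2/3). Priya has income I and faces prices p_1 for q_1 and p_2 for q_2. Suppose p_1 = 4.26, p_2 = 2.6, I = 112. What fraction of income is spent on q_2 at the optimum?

This is Cobb-Douglas in (q_1−15, q_2−5): tangency gives 1/3·p_2·(q_2−5) = 2/3·p_1·(q_1−15).
Substituting into the budget: q_1* = 15 + 1/3·(I − 15·p_1 − 5·p_2)/p_1, and q_2* = 5 + 2/3·(…)/p_2.
Discretionary income = 112 − 15·4.26 − 5·2.6 = 35.1; q_1* = 15 + 1/3·35.1/4.26 = 17.7465; q_2* = 5 + 2/3·35.1/2.6 = 14.
Expenditure on q_2: 2.6·14 = 36.4; share = 0.325.

share on q_2 = 0.325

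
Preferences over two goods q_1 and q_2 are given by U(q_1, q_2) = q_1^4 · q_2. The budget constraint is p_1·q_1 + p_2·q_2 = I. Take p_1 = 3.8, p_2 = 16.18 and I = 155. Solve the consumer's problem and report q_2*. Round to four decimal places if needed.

At p_1=3.8, p_2=16.18, I=155: q_2* = 0.2·155/16.18 = 1.9159.

q_2* = 1.9159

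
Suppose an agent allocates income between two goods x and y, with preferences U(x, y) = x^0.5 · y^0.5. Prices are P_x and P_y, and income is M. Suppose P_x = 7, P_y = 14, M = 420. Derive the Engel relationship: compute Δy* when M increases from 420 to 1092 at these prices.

Tangency: MRS = y/x = P_x/P_y.
So 0.5·P_y·y = 0.5·P_x·x; combined with the budget, a share 0.5 of income goes to x.
Demand: x*(P_x,P_y,M) = 0.5·M/P_x and y* = 0.5·M/P_y.
At P_x=7, P_y=14, M=420: y* = 0.5·420/14 = 15.
At M' = 1092: y* = 39. Change: 39 − 15 = 24.

Δy* = 24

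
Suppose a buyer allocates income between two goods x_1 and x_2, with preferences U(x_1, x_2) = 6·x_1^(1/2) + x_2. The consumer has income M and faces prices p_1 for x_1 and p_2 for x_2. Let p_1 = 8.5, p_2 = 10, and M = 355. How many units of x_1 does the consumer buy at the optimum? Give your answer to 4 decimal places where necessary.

x_1* = 12.4567

MU_x_1 = 3/√x_1, MU_x_2 = 1. Tangency: 3/√x_1 = p_1/p_2.
Thus x_1* = (3·p_2/p_1)² — independent of M — with the rest of income spent on x_2.
Plugging in: x_1* = (3·10/8.5)² = 12.4567.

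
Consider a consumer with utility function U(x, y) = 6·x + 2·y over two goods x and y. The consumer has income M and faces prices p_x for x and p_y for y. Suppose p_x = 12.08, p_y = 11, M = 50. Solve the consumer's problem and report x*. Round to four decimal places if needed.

x* = 4.1391

x gives more utility per dollar, so spend all income on x: x* = M/p_x, y* = 0.
Numerically: x* = 4.1391, y* = 0.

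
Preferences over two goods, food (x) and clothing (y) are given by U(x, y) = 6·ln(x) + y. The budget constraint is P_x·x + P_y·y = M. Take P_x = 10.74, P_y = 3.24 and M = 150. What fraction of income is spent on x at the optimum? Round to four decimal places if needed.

Set MRS = P_x/P_y: (6/x)/1 = P_x/P_y.
So x*(P_x,P_y) = 6·P_y/P_x, independent of income; and y* = (M − 6·P_y)/P_y.
At the given prices: x* = 6·3.24/10.74 = 1.8101, and y* = 40.2963.
Expenditure on x: 10.74·1.8101 = 19.44; share = 0.1296.

share on x = 0.1296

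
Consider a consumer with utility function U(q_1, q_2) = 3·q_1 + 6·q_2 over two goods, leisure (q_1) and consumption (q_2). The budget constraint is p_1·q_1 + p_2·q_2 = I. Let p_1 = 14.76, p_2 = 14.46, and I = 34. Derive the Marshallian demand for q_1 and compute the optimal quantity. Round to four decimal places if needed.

q_1* = 0

Perfect substitutes: compare marginal utility per dollar. 3/p_1 vs 6/p_2 → 0.2033 vs 0.4149.
q_2 gives more utility per dollar, so spend all income on q_2: q_2* = I/p_2, q_1* = 0.
Numerically: q_1* = 0, q_2* = 2.3513.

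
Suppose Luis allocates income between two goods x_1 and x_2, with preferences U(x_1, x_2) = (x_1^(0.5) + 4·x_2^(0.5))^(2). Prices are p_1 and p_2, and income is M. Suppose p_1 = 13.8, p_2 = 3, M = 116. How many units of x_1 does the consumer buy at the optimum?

x_1* = 0.1127

Substitute x_2 = (x_2/x_1)·x_1 into the budget: x_1* = M/(p_1 + p_2·(x_2/x_1)).
Numerically x_2/x_1 = 338.56, so x_1* = 116/(13.8 + 3·338.56) = 0.1127.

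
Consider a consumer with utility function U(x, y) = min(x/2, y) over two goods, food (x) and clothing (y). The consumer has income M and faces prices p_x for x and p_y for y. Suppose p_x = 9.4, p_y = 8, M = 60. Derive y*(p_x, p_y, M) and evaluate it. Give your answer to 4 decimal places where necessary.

y* = 2.2388

With perfect complements, no substitution: consume in ratio x:y = 2:1.
Budget: p_x·x + p_y·(1/2)·x = M, so (2·p_x + p_y)·x = 2·M.
Demand: x*(p_x,p_y,M) = 2·M/(2·p_x + p_y), y* = M/(2·p_x + p_y).
Here 2·9.4 + 8 = 26.8, giving y* = 2.2388.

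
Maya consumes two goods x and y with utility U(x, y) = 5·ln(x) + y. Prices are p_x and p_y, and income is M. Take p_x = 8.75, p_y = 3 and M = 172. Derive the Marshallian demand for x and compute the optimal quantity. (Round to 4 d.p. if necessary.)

x* = 1.7143

Set MRS = p_x/p_y: (5/x)/1 = p_x/p_y.
So x*(p_x,p_y) = 5·p_y/p_x, independent of income; and y* = (M − 5·p_y)/p_y.
At the given prices: x* = 5·3/8.75 = 1.7143.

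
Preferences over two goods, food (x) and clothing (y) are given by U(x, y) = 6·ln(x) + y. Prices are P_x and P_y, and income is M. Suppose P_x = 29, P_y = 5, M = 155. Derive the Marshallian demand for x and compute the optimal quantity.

x* = 1.0345

MU_x = 6/x, MU_y = 1. Tangency: 6/x = P_x/P_y.
So x*(P_x,P_y) = 6·P_y/P_x, independent of income; and y* = (M − 6·P_y)/P_y.
At the given prices: x* = 6·5/29 = 1.0345.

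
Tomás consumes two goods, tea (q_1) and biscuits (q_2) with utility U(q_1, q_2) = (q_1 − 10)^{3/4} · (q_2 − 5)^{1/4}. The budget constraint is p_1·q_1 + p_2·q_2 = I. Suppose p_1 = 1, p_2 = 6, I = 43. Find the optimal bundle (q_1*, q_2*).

MRS = 3·(q_2−5)/(q_1−10). Tangency with p_1/p_2 gives q_2−5 = (1/3)·(p_1/p_2)·(q_1−10).
Substituting into the budget: q_1* = 10 + 0.75·(I − 10·p_1 − 5·p_2)/p_1, and q_2* = 5 + 0.25·(…)/p_2.
Discretionary income = 43 − 10·1 − 5·6 = 3; q_1* = 10 + 0.75·3/1 = 12.25; q_2* = 5 + 0.25·3/6 = 5.125.

q_1* = 12.25, q_2* = 5.125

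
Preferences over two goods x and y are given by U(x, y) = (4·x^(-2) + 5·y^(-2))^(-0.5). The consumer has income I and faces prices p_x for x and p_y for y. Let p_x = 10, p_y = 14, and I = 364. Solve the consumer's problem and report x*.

x* = 15.5019

MU_x ∝ 4·x^(-3), MU_y ∝ 5·y^(-3), so MRS = (4/5)·(y/x)^(3) = p_x/p_y.
Solve for the ratio: y/x = [(5/4)·p_x/p_y]^(1/3).
Substitute y = (y/x)·x into the budget: x* = I/(p_x + p_y·(y/x)).
Numerically y/x = 0.962928, so x* = 364/(10 + 14·0.962928) = 15.5019.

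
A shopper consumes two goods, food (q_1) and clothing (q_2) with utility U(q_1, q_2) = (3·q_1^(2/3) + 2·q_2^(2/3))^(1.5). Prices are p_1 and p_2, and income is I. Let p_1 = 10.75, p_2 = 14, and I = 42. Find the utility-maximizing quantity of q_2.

q_2* = 0.4462

From the CES first-order condition, (3/2)·(q_2/q_1)^(1/3) = p_1/p_2.
Hence q_2/q_1 = ((2/3)·p_1/p_2)^(1/(1/3)), i.e. raised to the 3 power.
Substitute q_2 = (q_2/q_1)·q_1 into the budget: q_1* = I/(p_1 + p_2·(q_2/q_1)).
Numerically q_2/q_1 = 0.134143, so q_1* = 42/(10.75 + 14·0.134143) = 3.3259 and q_2* = 0.134143·3.3259 = 0.4462.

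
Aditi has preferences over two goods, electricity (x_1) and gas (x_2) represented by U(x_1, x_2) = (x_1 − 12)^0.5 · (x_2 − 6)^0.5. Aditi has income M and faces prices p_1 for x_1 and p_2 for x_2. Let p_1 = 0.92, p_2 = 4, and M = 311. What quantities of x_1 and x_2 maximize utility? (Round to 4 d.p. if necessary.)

MRS = (x_2−6)/(x_1−12). Tangency with p_1/p_2 gives x_2−6 = (p_1/p_2)·(x_1−12).
Substituting into the budget: x_1* = 12 + 0.5·(M − 12·p_1 − 6·p_2)/p_1, and x_2* = 6 + 0.5·(…)/p_2.
Discretionary income = 311 − 12·0.92 − 6·4 = 275.96; x_1* = 12 + 0.5·275.96/0.92 = 161.9783; x_2* = 6 + 0.5·275.96/4 = 40.495.

x_1* = 161.9783, x_2* = 40.495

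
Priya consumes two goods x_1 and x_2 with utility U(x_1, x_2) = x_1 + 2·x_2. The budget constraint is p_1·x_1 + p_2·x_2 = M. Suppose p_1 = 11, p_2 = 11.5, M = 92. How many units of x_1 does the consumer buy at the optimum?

x_1* = 0

Linear utility — the consumer picks whichever good has higher MU/price: 1/11 = 0.0909 vs 2/11.5 = 0.1739.
x_2 gives more utility per dollar, so spend all income on x_2: x_2* = M/p_2, x_1* = 0.
Numerically: x_1* = 0, x_2* = 8.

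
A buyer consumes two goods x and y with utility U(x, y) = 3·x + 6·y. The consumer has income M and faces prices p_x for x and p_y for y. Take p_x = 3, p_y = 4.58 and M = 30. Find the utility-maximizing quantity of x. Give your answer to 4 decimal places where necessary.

Perfect substitutes: compare marginal utility per dollar. 3/p_x vs 6/p_y → 1 vs 1.31.
y gives more utility per dollar, so spend all income on y: y* = M/p_y, x* = 0.
Numerically: x* = 0, y* = 6.5502.

x* = 0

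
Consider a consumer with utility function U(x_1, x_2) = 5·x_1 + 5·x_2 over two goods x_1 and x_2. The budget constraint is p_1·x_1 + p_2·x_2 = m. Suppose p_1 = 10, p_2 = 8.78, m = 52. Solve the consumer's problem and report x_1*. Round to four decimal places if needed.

x_2 gives more utility per dollar, so spend all income on x_2: x_2* = m/p_2, x_1* = 0.
Numerically: x_1* = 0, x_2* = 5.9226.

x_1* = 0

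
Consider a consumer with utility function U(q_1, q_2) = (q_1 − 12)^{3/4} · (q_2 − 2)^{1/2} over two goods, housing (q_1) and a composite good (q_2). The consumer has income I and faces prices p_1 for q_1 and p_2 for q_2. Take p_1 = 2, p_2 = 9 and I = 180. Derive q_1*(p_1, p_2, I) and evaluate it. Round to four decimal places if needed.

This is Cobb-Douglas in (q_1−12, q_2−2): tangency gives 0.75·p_2·(q_2−2) = 0.5·p_1·(q_1−12).
After buying the subsistence bundle (12, 2), a share 0.6 of the remaining income goes to q_1: q_1* = 12 + 0.6·(I − 12p_1 − 2p_2)/p_1.
Discretionary income = 180 − 12·2 − 2·9 = 138; q_1* = 12 + 0.6·138/2 = 53.4.

q_1* = 53.4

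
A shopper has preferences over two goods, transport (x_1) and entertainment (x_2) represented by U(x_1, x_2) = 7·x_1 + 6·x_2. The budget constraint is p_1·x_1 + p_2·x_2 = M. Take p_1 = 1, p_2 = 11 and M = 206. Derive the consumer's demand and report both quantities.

x_1* = 206, x_2* = 0

Perfect substitutes: compare marginal utility per dollar. 7/p_1 vs 6/p_2 → 7 vs 0.5455.
x_1 gives more utility per dollar, so spend all income on x_1: x_1* = M/p_1, x_2* = 0.
Numerically: x_1* = 206, x_2* = 0.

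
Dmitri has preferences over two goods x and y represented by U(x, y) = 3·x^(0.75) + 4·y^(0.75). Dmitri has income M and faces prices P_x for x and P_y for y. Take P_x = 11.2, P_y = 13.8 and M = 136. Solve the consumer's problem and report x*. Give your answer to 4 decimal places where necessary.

With the ratio pinned down, the budget gives x* = M/(P_x + P_y·(y/x)) and y* = (y/x)·x*.
Numerically y/x = 1.371231, so x* = 136/(11.2 + 13.8·1.371231) = 4.5148.

x* = 4.5148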